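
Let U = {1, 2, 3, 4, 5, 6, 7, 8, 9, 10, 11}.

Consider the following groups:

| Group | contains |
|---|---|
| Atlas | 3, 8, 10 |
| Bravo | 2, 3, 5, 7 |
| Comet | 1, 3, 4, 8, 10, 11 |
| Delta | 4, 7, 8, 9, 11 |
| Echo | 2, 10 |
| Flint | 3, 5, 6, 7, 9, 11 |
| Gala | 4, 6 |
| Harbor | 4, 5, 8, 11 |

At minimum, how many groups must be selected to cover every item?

Comet and Echo and Flint together: Comet ∪ Echo ∪ Flint = {1, 2, 3, 4, 5, 6, 7, 8, 9, 10, 11} — every item is covered.
Only Comet contains 1, so Comet is forced; the remaining 5 items need at least 2 more groups (each remaining group adds at most 4) — so at least 3 groups are needed, and 3 is optimal.

3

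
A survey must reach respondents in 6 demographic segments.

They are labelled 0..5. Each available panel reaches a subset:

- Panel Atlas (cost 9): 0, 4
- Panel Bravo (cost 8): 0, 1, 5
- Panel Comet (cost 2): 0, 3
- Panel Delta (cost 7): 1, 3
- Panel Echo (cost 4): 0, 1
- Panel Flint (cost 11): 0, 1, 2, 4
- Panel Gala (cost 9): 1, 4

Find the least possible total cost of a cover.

Bravo, Comet, Flint together cover every segment (Bravo ∪ Comet ∪ Flint = {0, 1, 2, 3, 4, 5}); total cost 8 + 2 + 11 = 21.
No covering selection has total cost below 21.

21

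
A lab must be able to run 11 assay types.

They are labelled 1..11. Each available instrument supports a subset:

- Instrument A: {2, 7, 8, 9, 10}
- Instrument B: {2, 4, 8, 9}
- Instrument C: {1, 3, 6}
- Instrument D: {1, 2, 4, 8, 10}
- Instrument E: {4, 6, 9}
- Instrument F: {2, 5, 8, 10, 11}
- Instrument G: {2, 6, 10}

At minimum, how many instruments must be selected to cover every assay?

4

Take {A, C, E, F}. Their union is {1, 2, 3, 4, 5, 6, 7, 8, 9, 10, 11}, which is all 11 assays.
No 3 of the 7 instruments cover everything (all 35 combinations miss at least one assay), so 4 is optimal.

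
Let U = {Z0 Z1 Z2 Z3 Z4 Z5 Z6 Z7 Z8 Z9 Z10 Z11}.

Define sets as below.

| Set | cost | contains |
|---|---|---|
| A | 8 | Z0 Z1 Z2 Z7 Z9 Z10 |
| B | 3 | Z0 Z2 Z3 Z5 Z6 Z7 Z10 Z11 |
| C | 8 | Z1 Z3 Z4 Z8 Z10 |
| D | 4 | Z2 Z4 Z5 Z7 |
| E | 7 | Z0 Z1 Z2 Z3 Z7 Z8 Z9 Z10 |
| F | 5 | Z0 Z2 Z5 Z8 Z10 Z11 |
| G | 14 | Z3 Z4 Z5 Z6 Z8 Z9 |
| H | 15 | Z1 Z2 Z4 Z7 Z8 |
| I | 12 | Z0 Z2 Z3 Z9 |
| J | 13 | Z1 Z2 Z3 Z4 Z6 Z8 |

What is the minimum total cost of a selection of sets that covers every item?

14

B, D, E together cover every item (B ∪ D ∪ E = {Z0, Z1, Z2, Z3, Z4, Z5, Z6, Z7, Z8, Z9, Z10, Z11}); total cost 3 + 4 + 7 = 14.
No covering selection has total cost below 14.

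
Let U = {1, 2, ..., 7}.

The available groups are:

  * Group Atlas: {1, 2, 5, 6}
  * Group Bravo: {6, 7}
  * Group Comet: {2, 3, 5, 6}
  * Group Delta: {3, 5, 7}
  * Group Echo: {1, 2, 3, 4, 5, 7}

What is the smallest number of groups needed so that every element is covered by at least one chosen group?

Take {Bravo, Echo}. Their union is {1, 2, 3, 4, 5, 6, 7}, which is all 7 elements.
No single group has all 7 elements (the largest, Echo, has 6), so 2 is optimal.

2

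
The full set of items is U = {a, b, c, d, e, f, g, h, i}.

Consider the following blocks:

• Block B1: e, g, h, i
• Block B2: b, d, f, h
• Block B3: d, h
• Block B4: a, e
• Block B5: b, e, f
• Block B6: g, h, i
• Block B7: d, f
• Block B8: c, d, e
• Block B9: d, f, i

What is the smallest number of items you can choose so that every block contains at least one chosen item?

The 3 items {d, e, h} hit every block.
The blocks B4, B6, B7 are pairwise disjoint, so any hitting set needs a separate item for each — at least 3. Hence 3 is optimal.

3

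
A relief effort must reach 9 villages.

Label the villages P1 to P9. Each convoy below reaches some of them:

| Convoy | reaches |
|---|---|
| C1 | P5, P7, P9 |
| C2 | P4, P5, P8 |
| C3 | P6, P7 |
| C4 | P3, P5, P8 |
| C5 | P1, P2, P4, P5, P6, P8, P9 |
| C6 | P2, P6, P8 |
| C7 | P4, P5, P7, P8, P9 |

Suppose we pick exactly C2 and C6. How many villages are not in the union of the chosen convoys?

4

Union of C2, C6 = {P2, P4, P5, P6, P8}.
Not covered: P1, P3, P7, P9 — 4 villages.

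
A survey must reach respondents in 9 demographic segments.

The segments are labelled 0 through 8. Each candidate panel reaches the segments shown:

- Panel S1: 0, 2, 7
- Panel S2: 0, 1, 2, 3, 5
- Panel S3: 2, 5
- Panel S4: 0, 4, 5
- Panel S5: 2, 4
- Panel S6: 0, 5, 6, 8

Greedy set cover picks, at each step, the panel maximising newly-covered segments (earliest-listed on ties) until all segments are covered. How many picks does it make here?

4

Greedy: pick S2 (covers 5 new) → pick S6 (covers 2 new) → pick S1 (covers 1 new) → pick S4 (covers 1 new). Total picks: 4.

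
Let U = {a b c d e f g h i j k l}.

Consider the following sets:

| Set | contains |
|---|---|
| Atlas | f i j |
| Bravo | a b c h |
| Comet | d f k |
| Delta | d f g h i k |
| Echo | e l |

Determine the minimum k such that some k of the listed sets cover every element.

4

Take {Atlas, Bravo, Delta, Echo}. Their union is {a, b, c, d, e, f, g, h, i, j, k, l}, which is all 12 elements.
Only Atlas contains j, so Atlas is forced; the remaining 9 elements need at least 3 more sets (each remaining set adds at most 4) — so at least 4 sets are needed, and 4 is optimal.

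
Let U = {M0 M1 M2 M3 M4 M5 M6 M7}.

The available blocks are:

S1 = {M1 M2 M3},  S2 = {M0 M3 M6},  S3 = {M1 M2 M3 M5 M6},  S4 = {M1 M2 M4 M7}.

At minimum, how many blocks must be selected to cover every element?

Take {S2, S3, S4}. Their union is {M0, M1, M2, M3, M4, M5, M6, M7}, which is all 8 elements.
Only S2 contains M0, so S2 is forced; the remaining 5 elements need at least 2 more blocks (each remaining block adds at most 4) — so at least 3 blocks are needed, and 3 is optimal.

3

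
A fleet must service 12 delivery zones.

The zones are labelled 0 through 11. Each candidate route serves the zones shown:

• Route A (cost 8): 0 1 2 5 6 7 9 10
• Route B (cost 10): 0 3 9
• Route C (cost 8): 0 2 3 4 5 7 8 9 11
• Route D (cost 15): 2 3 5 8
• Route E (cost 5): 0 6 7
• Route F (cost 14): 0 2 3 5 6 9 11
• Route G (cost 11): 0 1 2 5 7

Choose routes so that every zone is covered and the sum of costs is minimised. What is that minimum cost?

A, C together cover every zone (A ∪ C = {0, 1, 2, 3, 4, 5, 6, 7, 8, 9, 10, 11}); total cost 8 + 8 = 16.
No covering selection has total cost below 16.

16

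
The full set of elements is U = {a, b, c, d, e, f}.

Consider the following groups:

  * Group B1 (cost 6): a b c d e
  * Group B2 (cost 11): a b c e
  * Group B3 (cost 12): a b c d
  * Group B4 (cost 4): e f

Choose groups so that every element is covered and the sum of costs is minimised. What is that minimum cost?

10

B1, B4 together cover every element (B1 ∪ B4 = {a, b, c, d, e, f}); total cost 6 + 4 = 10.
No covering selection has total cost below 10.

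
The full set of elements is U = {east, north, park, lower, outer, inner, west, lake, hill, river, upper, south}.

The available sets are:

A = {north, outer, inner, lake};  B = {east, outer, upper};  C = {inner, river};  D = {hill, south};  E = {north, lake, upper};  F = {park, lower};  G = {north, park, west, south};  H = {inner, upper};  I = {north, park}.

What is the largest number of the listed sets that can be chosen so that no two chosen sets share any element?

B, C, D, I are pairwise disjoint (B={east,outer,upper}; C={inner,river}; D={hill,south}; I={north,park}).
Every remaining set overlaps one of these, and no 5 of the listed sets are pairwise disjoint, so 4 is the maximum.

4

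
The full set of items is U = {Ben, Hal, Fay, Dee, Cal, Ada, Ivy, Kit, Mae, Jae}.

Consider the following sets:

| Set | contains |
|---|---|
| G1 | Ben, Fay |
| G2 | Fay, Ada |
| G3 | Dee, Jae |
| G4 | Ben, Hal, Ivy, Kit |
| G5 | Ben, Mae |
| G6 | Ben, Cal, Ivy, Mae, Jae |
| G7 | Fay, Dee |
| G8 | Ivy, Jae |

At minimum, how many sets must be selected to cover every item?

4

G2 and G4 and G6 and G7 together: G2 ∪ G4 ∪ G6 ∪ G7 = {Ben, Hal, Fay, Dee, Cal, Ada, Ivy, Kit, Mae, Jae} — every item is covered.
Only G6 contains Cal, so G6 is forced; the remaining 5 items need at least 3 more sets (each remaining set adds at most 2) — so at least 4 sets are needed, and 4 is optimal.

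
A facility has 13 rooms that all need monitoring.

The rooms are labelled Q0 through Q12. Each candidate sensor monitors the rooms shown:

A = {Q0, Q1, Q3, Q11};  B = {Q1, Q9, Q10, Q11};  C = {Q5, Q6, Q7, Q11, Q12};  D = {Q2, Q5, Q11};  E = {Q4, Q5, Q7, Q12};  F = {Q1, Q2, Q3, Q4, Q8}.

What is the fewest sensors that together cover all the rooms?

A and B and C and F together: A ∪ B ∪ C ∪ F = {Q0, Q1, Q2, Q3, Q4, Q5, Q6, Q7, Q8, Q9, Q10, Q11, Q12} — every room is covered.
Only A contains Q0, so A is forced; the remaining 9 rooms need at least 3 more sensors (each remaining sensor adds at most 4) — so at least 4 sensors are needed, and 4 is optimal.

4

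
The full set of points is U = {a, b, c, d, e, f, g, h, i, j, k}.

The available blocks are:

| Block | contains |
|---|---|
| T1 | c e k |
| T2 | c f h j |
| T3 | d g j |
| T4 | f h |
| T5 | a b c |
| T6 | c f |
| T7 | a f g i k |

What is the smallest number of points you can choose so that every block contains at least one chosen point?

3

The 3 points {c, f, j} hit every block.
The blocks T3, T4, T5 are pairwise disjoint, so any hitting set needs a separate point for each — at least 3. Hence 3 is optimal.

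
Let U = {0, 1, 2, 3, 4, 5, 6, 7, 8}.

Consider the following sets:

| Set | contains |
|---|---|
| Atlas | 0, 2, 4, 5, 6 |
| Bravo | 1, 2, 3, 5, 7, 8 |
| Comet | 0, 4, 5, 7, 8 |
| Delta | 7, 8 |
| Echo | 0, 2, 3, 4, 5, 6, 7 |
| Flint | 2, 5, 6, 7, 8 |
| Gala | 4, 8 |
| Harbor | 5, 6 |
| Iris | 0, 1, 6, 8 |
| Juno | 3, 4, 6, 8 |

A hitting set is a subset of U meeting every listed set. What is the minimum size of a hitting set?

The 2 items {6, 8} hit every set.
The sets Atlas, Delta are pairwise disjoint, so any hitting set needs a separate item for each — at least 2. Hence 2 is optimal.

2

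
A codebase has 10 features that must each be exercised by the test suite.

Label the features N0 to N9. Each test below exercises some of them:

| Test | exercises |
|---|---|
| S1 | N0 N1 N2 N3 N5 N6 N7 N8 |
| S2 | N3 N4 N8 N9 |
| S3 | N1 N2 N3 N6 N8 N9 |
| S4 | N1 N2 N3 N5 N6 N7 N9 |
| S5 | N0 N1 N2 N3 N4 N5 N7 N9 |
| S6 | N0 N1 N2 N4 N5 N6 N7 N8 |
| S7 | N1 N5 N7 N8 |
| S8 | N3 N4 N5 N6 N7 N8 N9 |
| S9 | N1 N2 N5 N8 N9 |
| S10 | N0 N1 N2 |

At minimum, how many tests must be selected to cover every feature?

S2 and S6 together: S2 ∪ S6 = {N0, N1, N2, N3, N4, N5, N6, N7, N8, N9} — every feature is covered.
No single test has all 10 features (the largest, S1, has 8), so 2 is optimal.

2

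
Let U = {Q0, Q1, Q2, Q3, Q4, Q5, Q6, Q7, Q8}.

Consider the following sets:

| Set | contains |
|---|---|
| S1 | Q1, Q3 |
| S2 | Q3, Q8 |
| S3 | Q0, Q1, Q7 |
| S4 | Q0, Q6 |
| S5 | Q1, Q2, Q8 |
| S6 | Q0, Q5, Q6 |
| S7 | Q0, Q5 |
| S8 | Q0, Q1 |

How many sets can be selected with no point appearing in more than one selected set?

S1, S4 are pairwise disjoint (S1={Q1,Q3}; S4={Q0,Q6}).
Every remaining set overlaps one of these, and no 3 of the listed sets are pairwise disjoint, so 2 is the maximum.

2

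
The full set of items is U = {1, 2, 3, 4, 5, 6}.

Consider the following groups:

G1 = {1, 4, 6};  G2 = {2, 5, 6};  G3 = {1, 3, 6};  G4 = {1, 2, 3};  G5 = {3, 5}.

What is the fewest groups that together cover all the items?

G1 and G2 and G5 together: G1 ∪ G2 ∪ G5 = {1, 2, 3, 4, 5, 6} — every item is covered.
Only G1 contains 4, so G1 is forced; the remaining 3 items need at least 2 more groups (each remaining group adds at most 2) — so at least 3 groups are needed, and 3 is optimal.

3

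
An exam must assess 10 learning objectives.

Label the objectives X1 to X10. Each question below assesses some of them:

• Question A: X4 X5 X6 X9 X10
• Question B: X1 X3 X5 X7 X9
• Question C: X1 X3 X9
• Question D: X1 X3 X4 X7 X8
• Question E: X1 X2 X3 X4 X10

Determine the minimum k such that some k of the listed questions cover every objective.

3

A and D and E together: A ∪ D ∪ E = {X1, X2, X3, X4, X5, X6, X7, X8, X9, X10} — every objective is covered.
Only E contains X2, so E is forced; the remaining 5 objectives need at least 2 more questions (each remaining question adds at most 3) — so at least 3 questions are needed, and 3 is optimal.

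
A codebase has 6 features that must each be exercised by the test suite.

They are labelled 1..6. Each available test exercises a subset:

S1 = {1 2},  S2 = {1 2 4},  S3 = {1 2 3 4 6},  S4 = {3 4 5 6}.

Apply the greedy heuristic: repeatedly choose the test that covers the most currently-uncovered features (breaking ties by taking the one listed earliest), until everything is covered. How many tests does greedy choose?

Greedy: pick S3 (covers 5 new) → pick S4 (covers 1 new). Total picks: 2.

2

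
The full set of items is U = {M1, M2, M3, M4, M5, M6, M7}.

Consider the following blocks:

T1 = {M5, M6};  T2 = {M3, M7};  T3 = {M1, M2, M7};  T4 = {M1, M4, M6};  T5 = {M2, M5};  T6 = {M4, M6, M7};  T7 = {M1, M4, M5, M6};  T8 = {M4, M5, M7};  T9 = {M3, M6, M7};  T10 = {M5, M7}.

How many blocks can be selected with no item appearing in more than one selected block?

T2, T4, T5 are pairwise disjoint (T2={M3,M7}; T4={M1,M4,M6}; T5={M2,M5}).
Every remaining block overlaps one of these, and no 4 of the listed blocks are pairwise disjoint, so 3 is the maximum.

3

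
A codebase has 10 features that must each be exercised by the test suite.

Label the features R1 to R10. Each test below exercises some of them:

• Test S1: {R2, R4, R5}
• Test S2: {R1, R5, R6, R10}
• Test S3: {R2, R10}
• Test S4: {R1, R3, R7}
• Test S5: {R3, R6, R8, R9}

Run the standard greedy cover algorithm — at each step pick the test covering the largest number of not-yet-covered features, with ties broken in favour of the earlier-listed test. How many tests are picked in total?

Greedy: pick S2 (covers 4 new) → pick S5 (covers 3 new) → pick S1 (covers 2 new) → pick S4 (covers 1 new). Total picks: 4.

4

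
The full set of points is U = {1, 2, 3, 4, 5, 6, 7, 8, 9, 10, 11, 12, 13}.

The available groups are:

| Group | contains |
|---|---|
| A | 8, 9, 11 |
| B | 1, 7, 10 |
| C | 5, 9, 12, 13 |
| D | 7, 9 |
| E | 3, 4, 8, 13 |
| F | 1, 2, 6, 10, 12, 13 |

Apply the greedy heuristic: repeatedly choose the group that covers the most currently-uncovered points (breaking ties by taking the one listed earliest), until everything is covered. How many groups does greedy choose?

5

Greedy: pick F (covers 6 new) → pick A (covers 3 new) → pick E (covers 2 new) → pick B (covers 1 new) → pick C (covers 1 new). Total picks: 5.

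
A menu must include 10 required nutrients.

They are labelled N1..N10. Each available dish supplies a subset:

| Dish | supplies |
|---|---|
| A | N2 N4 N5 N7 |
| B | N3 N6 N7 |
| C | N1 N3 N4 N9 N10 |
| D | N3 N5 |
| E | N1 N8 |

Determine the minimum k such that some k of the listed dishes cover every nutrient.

Take {A, B, C, E}. Their union is {N1, N2, N3, N4, N5, N6, N7, N8, N9, N10}, which is all 10 nutrients.
No 3 of the 5 dishes cover everything (all 10 combinations miss at least one nutrient), so 4 is optimal.

4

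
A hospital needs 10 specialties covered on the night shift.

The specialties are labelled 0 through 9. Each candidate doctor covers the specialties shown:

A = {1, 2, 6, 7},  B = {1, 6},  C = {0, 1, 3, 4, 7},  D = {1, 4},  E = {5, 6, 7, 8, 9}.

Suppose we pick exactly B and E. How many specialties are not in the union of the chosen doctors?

Union of B, E = {1, 5, 6, 7, 8, 9}.
Not covered: 0, 2, 3, 4 — 4 specialties.

4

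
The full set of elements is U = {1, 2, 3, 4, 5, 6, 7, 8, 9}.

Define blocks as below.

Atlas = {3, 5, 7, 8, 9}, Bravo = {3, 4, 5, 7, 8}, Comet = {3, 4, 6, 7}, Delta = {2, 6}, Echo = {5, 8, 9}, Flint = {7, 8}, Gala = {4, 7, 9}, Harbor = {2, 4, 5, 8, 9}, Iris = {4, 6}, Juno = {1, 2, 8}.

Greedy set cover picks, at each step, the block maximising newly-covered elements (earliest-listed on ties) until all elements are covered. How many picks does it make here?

3

Greedy: pick Atlas (covers 5 new) → pick Comet (covers 2 new) → pick Juno (covers 2 new). Total picks: 3.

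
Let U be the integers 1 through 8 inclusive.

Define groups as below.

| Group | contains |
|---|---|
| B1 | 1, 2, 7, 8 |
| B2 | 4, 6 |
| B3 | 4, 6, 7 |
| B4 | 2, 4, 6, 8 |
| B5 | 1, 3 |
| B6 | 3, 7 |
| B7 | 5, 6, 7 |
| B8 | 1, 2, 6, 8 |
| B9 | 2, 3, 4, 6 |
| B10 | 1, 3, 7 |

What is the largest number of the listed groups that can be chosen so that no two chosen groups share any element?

B4, B10 are pairwise disjoint (B4={2,4,6,8}; B10={1,3,7}).
Every remaining group overlaps one of these, and no 3 of the listed groups are pairwise disjoint, so 2 is the maximum.

2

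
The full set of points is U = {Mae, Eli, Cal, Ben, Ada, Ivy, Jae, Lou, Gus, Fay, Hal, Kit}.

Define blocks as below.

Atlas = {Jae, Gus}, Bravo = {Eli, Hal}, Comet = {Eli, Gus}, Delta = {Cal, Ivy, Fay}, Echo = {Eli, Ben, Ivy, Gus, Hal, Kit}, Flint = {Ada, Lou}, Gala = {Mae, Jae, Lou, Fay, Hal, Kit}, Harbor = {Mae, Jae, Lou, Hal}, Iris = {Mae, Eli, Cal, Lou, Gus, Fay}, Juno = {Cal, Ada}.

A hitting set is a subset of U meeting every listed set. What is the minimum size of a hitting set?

H = {Eli, Cal, Jae, Lou} meets every block (each contains at least one member of H), and |H| = 4.
The blocks Atlas, Bravo, Delta, Flint are pairwise disjoint, so any hitting set needs a separate point for each — at least 4. Hence 4 is optimal.

4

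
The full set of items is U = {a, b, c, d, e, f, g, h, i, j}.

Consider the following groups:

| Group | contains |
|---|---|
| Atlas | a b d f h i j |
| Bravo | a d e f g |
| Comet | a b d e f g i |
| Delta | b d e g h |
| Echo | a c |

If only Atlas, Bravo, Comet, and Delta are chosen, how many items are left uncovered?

1

Union of Atlas, Bravo, Comet, Delta = {a, b, d, e, f, g, h, i, j}.
Not covered: c — 1 item.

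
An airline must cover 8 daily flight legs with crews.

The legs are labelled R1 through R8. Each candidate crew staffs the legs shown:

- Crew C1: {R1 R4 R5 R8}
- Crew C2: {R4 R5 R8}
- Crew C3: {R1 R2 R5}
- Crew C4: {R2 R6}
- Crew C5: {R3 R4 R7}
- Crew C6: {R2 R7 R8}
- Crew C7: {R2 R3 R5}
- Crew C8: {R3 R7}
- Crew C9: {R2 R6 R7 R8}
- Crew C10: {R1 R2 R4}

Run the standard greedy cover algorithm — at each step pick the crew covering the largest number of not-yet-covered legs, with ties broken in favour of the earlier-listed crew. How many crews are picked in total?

Greedy: pick C1 (covers 4 new) → pick C9 (covers 3 new) → pick C5 (covers 1 new). Total picks: 3.

3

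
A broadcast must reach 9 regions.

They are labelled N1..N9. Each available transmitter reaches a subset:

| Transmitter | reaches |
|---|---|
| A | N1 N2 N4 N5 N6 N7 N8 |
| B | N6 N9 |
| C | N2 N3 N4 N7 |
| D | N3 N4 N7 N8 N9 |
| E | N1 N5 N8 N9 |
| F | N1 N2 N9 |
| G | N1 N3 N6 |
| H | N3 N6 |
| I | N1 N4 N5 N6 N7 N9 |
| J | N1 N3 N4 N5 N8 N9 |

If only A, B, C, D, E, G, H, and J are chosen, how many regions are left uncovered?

Union of A, B, C, D, E, G, H, J = {N1, N2, N3, N4, N5, N6, N7, N8, N9} — that's every region, so 0 are uncovered.

0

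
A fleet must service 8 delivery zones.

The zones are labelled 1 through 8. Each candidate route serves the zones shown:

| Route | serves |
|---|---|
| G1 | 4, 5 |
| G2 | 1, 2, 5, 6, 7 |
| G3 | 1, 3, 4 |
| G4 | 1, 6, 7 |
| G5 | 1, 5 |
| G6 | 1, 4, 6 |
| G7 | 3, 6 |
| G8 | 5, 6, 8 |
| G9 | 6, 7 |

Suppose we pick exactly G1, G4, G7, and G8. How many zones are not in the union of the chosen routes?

Union of G1, G4, G7, G8 = {1, 3, 4, 5, 6, 7, 8}.
Not covered: 2 — 1 zone.

1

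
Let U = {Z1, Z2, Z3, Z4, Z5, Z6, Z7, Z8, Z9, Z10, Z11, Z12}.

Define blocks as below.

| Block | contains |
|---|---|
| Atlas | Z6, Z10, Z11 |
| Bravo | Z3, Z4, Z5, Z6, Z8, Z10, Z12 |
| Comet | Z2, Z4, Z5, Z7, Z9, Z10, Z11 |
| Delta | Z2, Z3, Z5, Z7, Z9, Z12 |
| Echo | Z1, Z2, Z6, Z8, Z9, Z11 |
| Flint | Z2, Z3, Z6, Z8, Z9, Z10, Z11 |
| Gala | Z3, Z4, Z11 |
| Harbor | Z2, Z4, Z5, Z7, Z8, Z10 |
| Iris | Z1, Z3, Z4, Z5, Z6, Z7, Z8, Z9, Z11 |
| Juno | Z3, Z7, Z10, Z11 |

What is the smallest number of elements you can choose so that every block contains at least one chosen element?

2

The 2 elements {Z5, Z11} hit every block.
The blocks Atlas, Delta are pairwise disjoint, so any hitting set needs a separate element for each — at least 2. Hence 2 is optimal.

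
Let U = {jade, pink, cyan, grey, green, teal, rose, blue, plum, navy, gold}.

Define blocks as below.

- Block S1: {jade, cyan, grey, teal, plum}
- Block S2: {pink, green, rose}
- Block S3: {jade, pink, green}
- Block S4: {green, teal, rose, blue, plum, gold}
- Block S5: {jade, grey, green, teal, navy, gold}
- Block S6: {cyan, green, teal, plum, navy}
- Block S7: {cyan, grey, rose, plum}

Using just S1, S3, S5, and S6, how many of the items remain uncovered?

2

Union of S1, S3, S5, S6 = {jade, pink, cyan, grey, green, teal, plum, navy, gold}.
Not covered: rose, blue — 2 items.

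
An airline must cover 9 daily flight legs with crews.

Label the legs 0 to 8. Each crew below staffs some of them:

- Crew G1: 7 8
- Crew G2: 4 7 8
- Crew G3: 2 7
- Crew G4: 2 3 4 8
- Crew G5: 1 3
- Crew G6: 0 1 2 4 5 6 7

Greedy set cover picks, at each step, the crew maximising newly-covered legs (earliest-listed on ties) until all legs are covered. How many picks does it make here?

2

Greedy: pick G6 (covers 7 new) → pick G4 (covers 2 new). Total picks: 2.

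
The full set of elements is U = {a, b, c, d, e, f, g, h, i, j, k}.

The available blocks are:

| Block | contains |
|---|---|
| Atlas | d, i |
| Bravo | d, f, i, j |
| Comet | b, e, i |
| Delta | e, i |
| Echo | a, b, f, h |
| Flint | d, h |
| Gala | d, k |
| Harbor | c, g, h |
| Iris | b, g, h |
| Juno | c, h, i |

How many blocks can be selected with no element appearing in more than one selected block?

3

Delta, Gala, Iris are pairwise disjoint (Delta={e,i}; Gala={d,k}; Iris={b,g,h}).
Every remaining block overlaps one of these, and no 4 of the listed blocks are pairwise disjoint, so 3 is the maximum.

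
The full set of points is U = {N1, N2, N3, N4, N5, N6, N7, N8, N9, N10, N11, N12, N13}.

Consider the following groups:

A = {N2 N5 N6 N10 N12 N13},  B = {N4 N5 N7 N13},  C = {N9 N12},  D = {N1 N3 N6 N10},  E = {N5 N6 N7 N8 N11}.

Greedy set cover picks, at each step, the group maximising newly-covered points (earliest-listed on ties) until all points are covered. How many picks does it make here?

Greedy: pick A (covers 6 new) → pick E (covers 3 new) → pick D (covers 2 new) → pick B (covers 1 new) → pick C (covers 1 new). Total picks: 5.

5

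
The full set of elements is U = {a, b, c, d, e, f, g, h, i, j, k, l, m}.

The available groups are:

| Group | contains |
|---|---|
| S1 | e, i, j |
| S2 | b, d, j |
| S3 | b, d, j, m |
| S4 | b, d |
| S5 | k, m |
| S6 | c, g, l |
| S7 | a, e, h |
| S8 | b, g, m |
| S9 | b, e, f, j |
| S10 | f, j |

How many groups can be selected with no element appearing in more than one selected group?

5

S4, S5, S6, S7, S10 are pairwise disjoint (S4={b,d}; S5={k,m}; S6={c,g,l}; S7={a,e,h}; S10={f,j}).
Every remaining group overlaps one of these, and no 6 of the listed groups are pairwise disjoint, so 5 is the maximum.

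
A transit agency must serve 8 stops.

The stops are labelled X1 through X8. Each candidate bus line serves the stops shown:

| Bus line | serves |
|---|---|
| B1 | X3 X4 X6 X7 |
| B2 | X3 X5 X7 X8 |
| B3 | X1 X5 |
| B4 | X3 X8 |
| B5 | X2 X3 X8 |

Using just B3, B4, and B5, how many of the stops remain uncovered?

Union of B3, B4, B5 = {X1, X2, X3, X5, X8}.
Not covered: X4, X6, X7 — 3 stops.

3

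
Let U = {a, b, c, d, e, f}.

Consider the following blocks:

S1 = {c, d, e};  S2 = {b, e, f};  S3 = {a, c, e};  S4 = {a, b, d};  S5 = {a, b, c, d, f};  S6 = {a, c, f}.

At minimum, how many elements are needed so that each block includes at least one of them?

2

H = {b, c} meets every block (each contains at least one member of H), and |H| = 2.
No single element lies in every block, so at least 2 are needed and 2 is optimal.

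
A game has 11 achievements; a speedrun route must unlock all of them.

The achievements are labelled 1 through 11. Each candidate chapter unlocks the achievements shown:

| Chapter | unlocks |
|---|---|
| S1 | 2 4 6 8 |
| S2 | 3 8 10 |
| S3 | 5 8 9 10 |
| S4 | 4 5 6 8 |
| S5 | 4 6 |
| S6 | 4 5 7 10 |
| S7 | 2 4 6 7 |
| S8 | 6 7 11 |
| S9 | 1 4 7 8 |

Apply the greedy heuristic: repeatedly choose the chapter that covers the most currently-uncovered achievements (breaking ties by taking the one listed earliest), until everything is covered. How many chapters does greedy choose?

Greedy: pick S1 (covers 4 new) → pick S3 (covers 3 new) → pick S8 (covers 2 new) → pick S2 (covers 1 new) → pick S9 (covers 1 new). Total picks: 5.

5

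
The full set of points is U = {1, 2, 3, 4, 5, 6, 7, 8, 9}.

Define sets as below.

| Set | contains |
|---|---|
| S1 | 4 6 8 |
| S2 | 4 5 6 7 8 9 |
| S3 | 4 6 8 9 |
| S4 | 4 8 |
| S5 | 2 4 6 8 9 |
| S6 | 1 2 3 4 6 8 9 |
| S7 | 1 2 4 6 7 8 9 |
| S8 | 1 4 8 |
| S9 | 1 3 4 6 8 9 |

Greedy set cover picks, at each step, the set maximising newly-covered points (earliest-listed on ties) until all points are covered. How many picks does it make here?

Greedy: pick S6 (covers 7 new) → pick S2 (covers 2 new). Total picks: 2.

2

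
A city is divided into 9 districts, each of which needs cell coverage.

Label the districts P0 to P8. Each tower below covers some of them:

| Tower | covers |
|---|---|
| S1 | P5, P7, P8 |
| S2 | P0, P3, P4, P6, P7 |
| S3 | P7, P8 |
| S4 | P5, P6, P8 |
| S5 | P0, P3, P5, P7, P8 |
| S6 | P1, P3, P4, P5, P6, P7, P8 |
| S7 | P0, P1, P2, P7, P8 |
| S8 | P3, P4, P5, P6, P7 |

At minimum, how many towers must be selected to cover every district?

S7 and S8 together: S7 ∪ S8 = {P0, P1, P2, P3, P4, P5, P6, P7, P8} — every district is covered.
No single tower has all 9 districts (the largest, S6, has 7), so 2 is optimal.

2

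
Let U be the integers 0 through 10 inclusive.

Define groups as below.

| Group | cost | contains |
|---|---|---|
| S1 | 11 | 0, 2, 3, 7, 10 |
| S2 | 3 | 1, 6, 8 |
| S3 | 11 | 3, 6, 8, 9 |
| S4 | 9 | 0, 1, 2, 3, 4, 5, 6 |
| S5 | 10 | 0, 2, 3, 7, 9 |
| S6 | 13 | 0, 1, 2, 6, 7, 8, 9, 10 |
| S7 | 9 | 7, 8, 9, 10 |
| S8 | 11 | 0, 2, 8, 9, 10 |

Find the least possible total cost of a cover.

S4, S7 together cover every point (S4 ∪ S7 = {0, 1, 2, 3, 4, 5, 6, 7, 8, 9, 10}); total cost 9 + 9 = 18.
The greedy pick S2, S4, S7 costs 21; no covering selection beats 18.

18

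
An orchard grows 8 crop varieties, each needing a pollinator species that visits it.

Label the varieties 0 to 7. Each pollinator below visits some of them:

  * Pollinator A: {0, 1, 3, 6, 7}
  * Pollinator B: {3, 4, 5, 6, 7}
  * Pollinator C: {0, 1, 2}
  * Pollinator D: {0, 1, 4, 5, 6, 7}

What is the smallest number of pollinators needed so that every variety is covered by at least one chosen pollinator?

2

B and C together: B ∪ C = {0, 1, 2, 3, 4, 5, 6, 7} — every variety is covered.
No single pollinator has all 8 varieties (the largest, D, has 6), so 2 is optimal.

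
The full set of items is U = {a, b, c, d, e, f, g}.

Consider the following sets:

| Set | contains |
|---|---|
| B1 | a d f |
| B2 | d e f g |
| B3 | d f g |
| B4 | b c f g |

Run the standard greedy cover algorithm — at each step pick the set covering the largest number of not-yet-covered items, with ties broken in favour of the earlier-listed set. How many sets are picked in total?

Greedy: pick B2 (covers 4 new) → pick B4 (covers 2 new) → pick B1 (covers 1 new). Total picks: 3.

3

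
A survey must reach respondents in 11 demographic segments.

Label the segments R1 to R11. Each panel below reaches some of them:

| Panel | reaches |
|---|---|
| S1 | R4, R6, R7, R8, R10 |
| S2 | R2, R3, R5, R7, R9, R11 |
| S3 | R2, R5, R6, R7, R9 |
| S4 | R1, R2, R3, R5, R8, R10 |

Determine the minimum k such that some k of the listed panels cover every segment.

3

Take {S1, S2, S4}. Their union is {R1, R2, R3, R4, R5, R6, R7, R8, R9, R10, R11}, which is all 11 segments.
Only S4 contains R1, so S4 is forced; the remaining 5 segments need at least 2 more panels (each remaining panel adds at most 3) — so at least 3 panels are needed, and 3 is optimal.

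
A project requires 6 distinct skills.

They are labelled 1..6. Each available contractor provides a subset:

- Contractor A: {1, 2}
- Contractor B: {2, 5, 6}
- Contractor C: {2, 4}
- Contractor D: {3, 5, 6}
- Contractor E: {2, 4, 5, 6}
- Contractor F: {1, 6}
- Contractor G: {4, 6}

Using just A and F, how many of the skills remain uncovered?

Union of A, F = {1, 2, 6}.
Not covered: 3, 4, 5 — 3 skills.

3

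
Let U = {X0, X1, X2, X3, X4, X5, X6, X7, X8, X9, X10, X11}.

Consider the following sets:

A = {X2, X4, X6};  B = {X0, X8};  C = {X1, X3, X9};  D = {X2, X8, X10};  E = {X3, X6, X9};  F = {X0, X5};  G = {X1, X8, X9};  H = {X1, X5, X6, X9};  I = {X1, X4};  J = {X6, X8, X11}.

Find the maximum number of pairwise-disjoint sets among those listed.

D, E, F, I are pairwise disjoint (D={X2,X8,X10}; E={X3,X6,X9}; F={X0,X5}; I={X1,X4}).
Every remaining set overlaps one of these, and no 5 of the listed sets are pairwise disjoint, so 4 is the maximum.

4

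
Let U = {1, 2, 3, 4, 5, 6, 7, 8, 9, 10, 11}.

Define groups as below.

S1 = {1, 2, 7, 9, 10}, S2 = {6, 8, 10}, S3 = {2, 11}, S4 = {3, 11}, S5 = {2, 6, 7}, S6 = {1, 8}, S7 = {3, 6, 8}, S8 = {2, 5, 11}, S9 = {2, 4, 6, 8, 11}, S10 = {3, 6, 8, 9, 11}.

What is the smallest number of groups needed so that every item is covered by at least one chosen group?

S1 and S8 and S9 and S10 together: S1 ∪ S8 ∪ S9 ∪ S10 = {1, 2, 3, 4, 5, 6, 7, 8, 9, 10, 11} — every item is covered.
No 3 of the 10 groups cover everything (all 120 combinations miss at least one item), so 4 is optimal.

4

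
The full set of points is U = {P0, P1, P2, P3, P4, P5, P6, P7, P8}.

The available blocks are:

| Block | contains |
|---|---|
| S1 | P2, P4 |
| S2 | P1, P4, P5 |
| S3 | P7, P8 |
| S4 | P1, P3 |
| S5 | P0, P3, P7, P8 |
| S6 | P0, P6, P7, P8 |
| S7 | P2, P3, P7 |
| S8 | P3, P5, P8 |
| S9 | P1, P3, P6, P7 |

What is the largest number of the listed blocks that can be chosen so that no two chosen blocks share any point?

S1, S3, S4 are pairwise disjoint (S1={P2,P4}; S3={P7,P8}; S4={P1,P3}).
Every remaining block overlaps one of these, and no 4 of the listed blocks are pairwise disjoint, so 3 is the maximum.

3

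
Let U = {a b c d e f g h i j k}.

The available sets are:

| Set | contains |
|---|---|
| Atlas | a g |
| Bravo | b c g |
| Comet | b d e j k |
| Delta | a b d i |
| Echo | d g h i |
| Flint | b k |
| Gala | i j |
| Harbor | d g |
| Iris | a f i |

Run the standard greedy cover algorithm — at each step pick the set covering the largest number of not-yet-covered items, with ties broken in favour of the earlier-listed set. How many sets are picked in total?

Greedy: pick Comet (covers 5 new) → pick Echo (covers 3 new) → pick Iris (covers 2 new) → pick Bravo (covers 1 new). Total picks: 4.

4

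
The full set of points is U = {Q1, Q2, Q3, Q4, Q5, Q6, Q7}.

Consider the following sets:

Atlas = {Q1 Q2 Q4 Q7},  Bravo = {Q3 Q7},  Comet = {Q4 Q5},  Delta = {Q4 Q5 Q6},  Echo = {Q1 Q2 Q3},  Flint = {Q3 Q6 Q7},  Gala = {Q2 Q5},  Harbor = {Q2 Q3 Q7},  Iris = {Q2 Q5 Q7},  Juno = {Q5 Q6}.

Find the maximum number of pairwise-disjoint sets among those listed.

2

Bravo, Gala are pairwise disjoint (Bravo={Q3,Q7}; Gala={Q2,Q5}).
Every remaining set overlaps one of these, and no 3 of the listed sets are pairwise disjoint, so 2 is the maximum.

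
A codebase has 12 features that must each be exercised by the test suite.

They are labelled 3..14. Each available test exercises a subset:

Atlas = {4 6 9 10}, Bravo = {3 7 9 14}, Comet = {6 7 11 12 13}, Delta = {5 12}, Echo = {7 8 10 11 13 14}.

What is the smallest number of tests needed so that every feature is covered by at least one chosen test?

Atlas and Bravo and Delta and Echo together: Atlas ∪ Bravo ∪ Delta ∪ Echo = {3, 4, 5, 6, 7, 8, 9, 10, 11, 12, 13, 14} — every feature is covered.
No 3 of the 5 tests cover everything (all 10 combinations miss at least one feature), so 4 is optimal.

4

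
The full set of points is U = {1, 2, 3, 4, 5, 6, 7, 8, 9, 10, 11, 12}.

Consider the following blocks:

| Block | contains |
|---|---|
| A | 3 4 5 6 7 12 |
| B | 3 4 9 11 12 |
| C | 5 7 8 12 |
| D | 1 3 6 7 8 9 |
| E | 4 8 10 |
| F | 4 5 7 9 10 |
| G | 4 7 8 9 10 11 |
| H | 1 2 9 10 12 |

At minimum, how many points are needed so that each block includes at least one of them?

T = {1, 4, 7} meets every block (each contains at least one member of T), and |T| = 3.
No choice of 2 points meets every block, so 3 is the minimum.

3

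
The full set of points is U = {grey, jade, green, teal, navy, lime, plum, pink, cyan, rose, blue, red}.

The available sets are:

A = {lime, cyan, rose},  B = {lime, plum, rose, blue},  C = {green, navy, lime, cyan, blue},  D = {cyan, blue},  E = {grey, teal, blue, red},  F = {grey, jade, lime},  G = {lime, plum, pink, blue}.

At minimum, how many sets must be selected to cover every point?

5

A, C, E, F, and G cover everything between them: the union {grey, jade, green, teal, navy, lime, plum, pink, cyan, rose, blue, red} is all of U.
No 4 of the 7 sets cover everything (all 35 combinations miss at least one point), so 5 is optimal.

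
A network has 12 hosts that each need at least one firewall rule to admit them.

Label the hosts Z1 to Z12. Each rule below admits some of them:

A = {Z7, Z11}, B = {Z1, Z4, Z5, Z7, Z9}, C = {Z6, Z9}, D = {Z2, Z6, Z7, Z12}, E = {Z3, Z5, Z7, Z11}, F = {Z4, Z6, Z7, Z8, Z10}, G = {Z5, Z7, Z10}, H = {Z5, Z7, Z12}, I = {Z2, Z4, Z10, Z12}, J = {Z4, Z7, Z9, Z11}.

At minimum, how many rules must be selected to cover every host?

4

Take {B, E, F, I}. Their union is {Z1, Z2, Z3, Z4, Z5, Z6, Z7, Z8, Z9, Z10, Z11, Z12}, which is all 12 hosts.
Only B contains Z1, so B is forced; the remaining 7 hosts need at least 3 more rules (each remaining rule adds at most 3) — so at least 4 rules are needed, and 4 is optimal.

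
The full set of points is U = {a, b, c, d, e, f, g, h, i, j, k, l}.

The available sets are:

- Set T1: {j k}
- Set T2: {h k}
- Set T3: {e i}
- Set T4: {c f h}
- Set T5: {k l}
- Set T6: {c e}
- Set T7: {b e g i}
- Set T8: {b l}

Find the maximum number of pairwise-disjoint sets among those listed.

4

T1, T3, T4, T8 are pairwise disjoint (T1={j,k}; T3={e,i}; T4={c,f,h}; T8={b,l}).
Every remaining set overlaps one of these, and no 5 of the listed sets are pairwise disjoint, so 4 is the maximum.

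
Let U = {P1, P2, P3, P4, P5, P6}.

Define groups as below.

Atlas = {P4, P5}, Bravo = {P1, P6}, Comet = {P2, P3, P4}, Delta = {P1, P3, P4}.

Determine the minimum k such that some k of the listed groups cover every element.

3

Atlas, Bravo, and Comet cover everything between them: the union {P1, P2, P3, P4, P5, P6} is all of U.
Only Comet contains P2, so Comet is forced; the remaining 3 elements need at least 2 more groups (each remaining group adds at most 2) — so at least 3 groups are needed, and 3 is optimal.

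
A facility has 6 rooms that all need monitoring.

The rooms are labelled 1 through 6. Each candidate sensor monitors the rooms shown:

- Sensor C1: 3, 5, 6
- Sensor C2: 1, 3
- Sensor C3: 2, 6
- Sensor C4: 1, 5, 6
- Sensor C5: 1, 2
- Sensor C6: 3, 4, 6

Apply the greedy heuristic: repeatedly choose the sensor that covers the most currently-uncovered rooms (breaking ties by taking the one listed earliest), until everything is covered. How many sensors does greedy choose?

3

Greedy: pick C1 (covers 3 new) → pick C5 (covers 2 new) → pick C6 (covers 1 new). Total picks: 3.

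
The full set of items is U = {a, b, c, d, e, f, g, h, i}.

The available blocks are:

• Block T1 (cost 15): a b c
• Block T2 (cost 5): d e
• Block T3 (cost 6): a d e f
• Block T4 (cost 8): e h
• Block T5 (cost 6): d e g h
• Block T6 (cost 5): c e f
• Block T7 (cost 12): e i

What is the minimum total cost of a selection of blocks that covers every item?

T1, T5, T6, T7 together cover every item (T1 ∪ T5 ∪ T6 ∪ T7 = {a, b, c, d, e, f, g, h, i}); total cost 15 + 6 + 5 + 12 = 38.
The greedy pick T3, T5, T6, T7, T1 costs 44; no covering selection beats 38.

38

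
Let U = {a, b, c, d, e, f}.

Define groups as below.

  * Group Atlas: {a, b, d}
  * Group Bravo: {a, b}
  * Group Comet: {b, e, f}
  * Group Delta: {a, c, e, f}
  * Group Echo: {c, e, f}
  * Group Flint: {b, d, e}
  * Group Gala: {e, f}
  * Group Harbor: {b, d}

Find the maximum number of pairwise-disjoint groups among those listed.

Bravo, Echo are pairwise disjoint (Bravo={a,b}; Echo={c,e,f}).
Every remaining group overlaps one of these, and no 3 of the listed groups are pairwise disjoint, so 2 is the maximum.

2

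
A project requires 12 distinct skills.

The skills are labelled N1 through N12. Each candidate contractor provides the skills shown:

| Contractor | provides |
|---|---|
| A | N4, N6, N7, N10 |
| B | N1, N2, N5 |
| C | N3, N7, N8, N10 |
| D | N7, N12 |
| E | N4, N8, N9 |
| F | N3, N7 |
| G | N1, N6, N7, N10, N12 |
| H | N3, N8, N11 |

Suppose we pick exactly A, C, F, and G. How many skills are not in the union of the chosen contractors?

4

Union of A, C, F, G = {N1, N3, N4, N6, N7, N8, N10, N12}.
Not covered: N2, N5, N9, N11 — 4 skills.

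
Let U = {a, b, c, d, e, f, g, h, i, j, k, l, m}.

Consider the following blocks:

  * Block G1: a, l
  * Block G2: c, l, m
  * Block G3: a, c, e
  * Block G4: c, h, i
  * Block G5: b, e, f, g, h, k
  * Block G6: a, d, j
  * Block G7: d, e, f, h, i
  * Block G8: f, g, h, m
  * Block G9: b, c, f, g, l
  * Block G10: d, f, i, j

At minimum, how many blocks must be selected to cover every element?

G2 and G5 and G6 and G10 together: G2 ∪ G5 ∪ G6 ∪ G10 = {a, b, c, d, e, f, g, h, i, j, k, l, m} — every element is covered.
Only G5 contains k, so G5 is forced; the remaining 7 elements need at least 3 more blocks (each remaining block adds at most 3) — so at least 4 blocks are needed, and 4 is optimal.

4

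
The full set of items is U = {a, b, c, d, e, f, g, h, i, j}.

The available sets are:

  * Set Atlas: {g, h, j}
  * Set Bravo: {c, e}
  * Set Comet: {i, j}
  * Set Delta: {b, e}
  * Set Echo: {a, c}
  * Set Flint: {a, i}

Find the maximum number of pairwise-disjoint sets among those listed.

Comet, Delta, Echo are pairwise disjoint (Comet={i,j}; Delta={b,e}; Echo={a,c}).
Every remaining set overlaps one of these, and no 4 of the listed sets are pairwise disjoint, so 3 is the maximum.

3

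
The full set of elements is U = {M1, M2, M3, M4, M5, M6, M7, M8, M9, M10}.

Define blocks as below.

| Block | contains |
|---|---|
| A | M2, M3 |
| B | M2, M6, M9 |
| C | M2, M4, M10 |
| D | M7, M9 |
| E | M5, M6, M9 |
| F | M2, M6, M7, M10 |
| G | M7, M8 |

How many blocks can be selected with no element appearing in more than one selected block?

A, E, G are pairwise disjoint (A={M2,M3}; E={M5,M6,M9}; G={M7,M8}).
Every remaining block overlaps one of these, and no 4 of the listed blocks are pairwise disjoint, so 3 is the maximum.

3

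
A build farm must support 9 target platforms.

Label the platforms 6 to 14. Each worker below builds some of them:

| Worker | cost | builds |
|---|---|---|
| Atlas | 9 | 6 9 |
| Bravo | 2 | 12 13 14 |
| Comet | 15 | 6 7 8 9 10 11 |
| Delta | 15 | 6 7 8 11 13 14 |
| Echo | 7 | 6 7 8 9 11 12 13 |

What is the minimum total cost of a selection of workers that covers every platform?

Bravo, Comet together cover every platform (Bravo ∪ Comet = {6, 7, 8, 9, 10, 11, 12, 13, 14}); total cost 2 + 15 = 17.
The greedy pick Bravo, Echo, Comet costs 24; no covering selection beats 17.

17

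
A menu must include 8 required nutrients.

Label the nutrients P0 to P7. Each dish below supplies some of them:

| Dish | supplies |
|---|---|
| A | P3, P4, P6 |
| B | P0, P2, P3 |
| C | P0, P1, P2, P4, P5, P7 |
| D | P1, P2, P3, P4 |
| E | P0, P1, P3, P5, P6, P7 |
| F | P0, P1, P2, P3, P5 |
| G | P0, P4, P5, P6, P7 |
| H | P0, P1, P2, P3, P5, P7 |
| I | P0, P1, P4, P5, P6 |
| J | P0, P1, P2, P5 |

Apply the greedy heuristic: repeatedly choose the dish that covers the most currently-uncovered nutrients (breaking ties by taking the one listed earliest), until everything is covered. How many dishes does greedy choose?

Greedy: pick C (covers 6 new) → pick A (covers 2 new). Total picks: 2.

2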